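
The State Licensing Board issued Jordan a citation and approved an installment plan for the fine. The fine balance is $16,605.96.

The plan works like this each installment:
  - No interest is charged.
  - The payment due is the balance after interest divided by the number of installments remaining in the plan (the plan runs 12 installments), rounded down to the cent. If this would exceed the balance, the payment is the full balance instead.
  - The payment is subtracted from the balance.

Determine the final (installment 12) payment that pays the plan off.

Installment 1: opening $16,605.96; payment $1,383.83; balance $15,222.13
Installment 2: opening $15,222.13; payment $1,383.83; balance $13,838.30
Installment 3: opening $13,838.30; payment $1,383.83; balance $12,454.47
Installment 4: opening $12,454.47; payment $1,383.83; balance $11,070.64
Installment 5: opening $11,070.64; payment $1,383.83; balance $9,686.81
Installment 6: opening $9,686.81; payment $1,383.83; balance $8,302.98
Installment 7: opening $8,302.98; payment $1,383.83; balance $6,919.15
Installment 8: opening $6,919.15; payment $1,383.83; balance $5,535.32
Installment 9: opening $5,535.32; payment $1,383.83; balance $4,151.49
Installment 10: opening $4,151.49; payment $1,383.83; balance $2,767.66
Installment 11: opening $2,767.66; payment $1,383.83; balance $1,383.83
Installment 12: opening $1,383.83; payment $1,383.83; balance $0.00

$1,383.83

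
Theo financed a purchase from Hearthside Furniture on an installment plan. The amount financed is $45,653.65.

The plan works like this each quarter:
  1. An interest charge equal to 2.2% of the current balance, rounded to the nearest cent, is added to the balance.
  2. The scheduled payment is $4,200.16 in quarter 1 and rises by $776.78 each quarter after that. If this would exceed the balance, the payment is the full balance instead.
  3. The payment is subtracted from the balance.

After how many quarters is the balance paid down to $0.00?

Quarter 1: opening $45,653.65; interest $1,004.38 → $46,658.03; payment $4,200.16; balance $42,457.87
Quarter 2: opening $42,457.87; interest $934.07 → $43,391.94; payment $4,976.94; balance $38,415.00
Quarter 3: opening $38,415.00; interest $845.13 → $39,260.13; payment $5,753.72; balance $33,506.41
Quarter 4: opening $33,506.41; interest $737.14 → $34,243.55; payment $6,530.50; balance $27,713.05
Quarter 5: opening $27,713.05; interest $609.69 → $28,322.74; payment $7,307.28; balance $21,015.46
Quarter 6: opening $21,015.46; interest $462.34 → $21,477.80; payment $8,084.06; balance $13,393.74
Quarter 7: opening $13,393.74; interest $294.66 → $13,688.40; payment $8,860.84; balance $4,827.56
Quarter 8: opening $4,827.56; interest $106.21 → $4,933.77; payment $4,933.77; balance $0.00
Balance reaches $0.00 in quarter 8.

8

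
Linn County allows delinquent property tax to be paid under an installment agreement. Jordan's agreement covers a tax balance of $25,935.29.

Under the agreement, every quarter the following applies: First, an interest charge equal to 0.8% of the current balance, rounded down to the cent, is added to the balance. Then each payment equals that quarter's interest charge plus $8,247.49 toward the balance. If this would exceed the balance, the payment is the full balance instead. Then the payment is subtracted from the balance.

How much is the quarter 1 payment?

$8,454.97

Quarter 1: opening $25,935.29; interest $207.48 → $26,142.77; payment $8,454.97; balance $17,687.80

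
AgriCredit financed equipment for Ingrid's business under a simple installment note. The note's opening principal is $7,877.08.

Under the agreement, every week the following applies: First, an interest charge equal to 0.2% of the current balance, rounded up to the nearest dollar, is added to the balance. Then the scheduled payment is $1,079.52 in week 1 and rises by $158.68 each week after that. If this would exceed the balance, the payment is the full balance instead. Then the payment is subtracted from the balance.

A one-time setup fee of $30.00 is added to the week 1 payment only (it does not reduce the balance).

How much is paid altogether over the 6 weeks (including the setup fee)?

Week 1: opening $7,877.08; interest $16.00 → $7,893.08; payment $1,079.52 (+ $30.00 fee); balance $6,813.56
Week 2: opening $6,813.56; interest $14.00 → $6,827.56; payment $1,238.20; balance $5,589.36
Week 3: opening $5,589.36; interest $12.00 → $5,601.36; payment $1,396.88; balance $4,204.48
Week 4: opening $4,204.48; interest $9.00 → $4,213.48; payment $1,555.56; balance $2,657.92
Week 5: opening $2,657.92; interest $6.00 → $2,663.92; payment $1,714.24; balance $949.68
Week 6: opening $949.68; interest $2.00 → $951.68; payment $951.68; balance $0.00
Total paid: $7,966.08

$7,966.08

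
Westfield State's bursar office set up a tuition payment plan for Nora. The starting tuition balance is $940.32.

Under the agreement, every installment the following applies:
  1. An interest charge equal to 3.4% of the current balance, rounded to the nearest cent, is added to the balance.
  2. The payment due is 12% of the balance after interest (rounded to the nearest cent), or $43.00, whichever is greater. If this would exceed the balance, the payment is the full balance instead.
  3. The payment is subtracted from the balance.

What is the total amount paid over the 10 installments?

# | Opening | Interest | Payment | End bal
1 | $940.32 | $31.97 | $116.67 | $855.62
2 | $855.62 | $29.09 | $106.17 | $778.54
3 | $778.54 | $26.47 | $96.60 | $708.41
4 | $708.41 | $24.09 | $87.90 | $644.60
5 | $644.60 | $21.92 | $79.98 | $586.54
6 | $586.54 | $19.94 | $72.78 | $533.70
7 | $533.70 | $18.15 | $66.22 | $485.63
8 | $485.63 | $16.51 | $60.26 | $441.88
9 | $441.88 | $15.02 | $54.83 | $402.07
10 | $402.07 | $13.67 | $49.89 | $365.85
Total paid: $791.30

$791.30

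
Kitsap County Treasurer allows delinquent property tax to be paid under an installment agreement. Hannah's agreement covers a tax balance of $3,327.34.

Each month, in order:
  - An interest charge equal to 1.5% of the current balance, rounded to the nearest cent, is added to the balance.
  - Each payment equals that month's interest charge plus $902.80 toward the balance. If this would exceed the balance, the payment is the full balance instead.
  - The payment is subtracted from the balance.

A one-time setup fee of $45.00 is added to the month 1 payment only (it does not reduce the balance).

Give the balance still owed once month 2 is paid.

$1,521.74

Month 1: $3,327.34 +$49.91 interest = $3,377.25; pay $952.71 (+ $45.00 fee) → $2,424.54
Month 2: $2,424.54 +$36.37 interest = $2,460.91; pay $939.17 → $1,521.74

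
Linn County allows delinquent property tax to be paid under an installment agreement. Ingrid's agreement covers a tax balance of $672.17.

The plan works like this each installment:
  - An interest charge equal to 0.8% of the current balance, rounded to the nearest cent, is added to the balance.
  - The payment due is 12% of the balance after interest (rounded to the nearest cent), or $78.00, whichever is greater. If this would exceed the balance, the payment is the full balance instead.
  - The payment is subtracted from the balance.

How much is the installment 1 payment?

$81.31

Installment 1: $672.17 +$5.38 interest = $677.55; pay $81.31 → $596.24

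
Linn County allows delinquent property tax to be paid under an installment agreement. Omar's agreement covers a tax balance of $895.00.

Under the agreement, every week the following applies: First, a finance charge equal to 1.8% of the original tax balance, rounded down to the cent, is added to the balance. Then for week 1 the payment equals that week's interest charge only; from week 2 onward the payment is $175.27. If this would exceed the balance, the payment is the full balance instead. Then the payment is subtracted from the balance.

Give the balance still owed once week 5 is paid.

$258.36

Week 1: $895.00 +$16.11 interest = $911.11; pay $16.11 → $895.00
Week 2: $895.00 +$16.11 interest = $911.11; pay $175.27 → $735.84
Week 3: $735.84 +$16.11 interest = $751.95; pay $175.27 → $576.68
Week 4: $576.68 +$16.11 interest = $592.79; pay $175.27 → $417.52
Week 5: $417.52 +$16.11 interest = $433.63; pay $175.27 → $258.36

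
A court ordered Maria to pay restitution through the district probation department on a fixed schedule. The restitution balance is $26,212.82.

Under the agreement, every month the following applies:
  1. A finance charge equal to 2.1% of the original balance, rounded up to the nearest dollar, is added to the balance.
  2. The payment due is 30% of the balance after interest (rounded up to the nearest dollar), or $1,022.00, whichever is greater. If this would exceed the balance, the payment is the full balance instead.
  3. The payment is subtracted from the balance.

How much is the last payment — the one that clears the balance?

Month 1: opening $26,212.82; interest $551.00 → $26,763.82; payment $8,030.00; balance $18,733.82
Month 2: opening $18,733.82; interest $551.00 → $19,284.82; payment $5,786.00; balance $13,498.82
Month 3: opening $13,498.82; interest $551.00 → $14,049.82; payment $4,215.00; balance $9,834.82
Month 4: opening $9,834.82; interest $551.00 → $10,385.82; payment $3,116.00; balance $7,269.82
Month 5: opening $7,269.82; interest $551.00 → $7,820.82; payment $2,347.00; balance $5,473.82
Month 6: opening $5,473.82; interest $551.00 → $6,024.82; payment $1,808.00; balance $4,216.82
Month 7: opening $4,216.82; interest $551.00 → $4,767.82; payment $1,431.00; balance $3,336.82
Month 8: opening $3,336.82; interest $551.00 → $3,887.82; payment $1,167.00; balance $2,720.82
Month 9: opening $2,720.82; interest $551.00 → $3,271.82; payment $1,022.00; balance $2,249.82
Month 10: opening $2,249.82; interest $551.00 → $2,800.82; payment $1,022.00; balance $1,778.82
Month 11: opening $1,778.82; interest $551.00 → $2,329.82; payment $1,022.00; balance $1,307.82
Month 12: opening $1,307.82; interest $551.00 → $1,858.82; payment $1,022.00; balance $836.82
Month 13: opening $836.82; interest $551.00 → $1,387.82; payment $1,022.00; balance $365.82
Month 14: opening $365.82; interest $551.00 → $916.82; payment $916.82; balance $0.00

$916.82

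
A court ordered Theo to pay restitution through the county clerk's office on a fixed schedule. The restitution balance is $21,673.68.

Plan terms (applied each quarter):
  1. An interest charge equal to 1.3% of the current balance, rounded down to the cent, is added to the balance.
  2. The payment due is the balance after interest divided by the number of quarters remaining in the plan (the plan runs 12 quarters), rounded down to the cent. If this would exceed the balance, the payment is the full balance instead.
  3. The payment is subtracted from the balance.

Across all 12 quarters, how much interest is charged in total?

# | Opening | Interest | Payment | End bal
1 | $21,673.68 | $281.75 | $1,829.61 | $20,125.82
2 | $20,125.82 | $261.63 | $1,853.40 | $18,534.05
3 | $18,534.05 | $240.94 | $1,877.49 | $16,897.50
4 | $16,897.50 | $219.66 | $1,901.90 | $15,215.26
5 | $15,215.26 | $197.79 | $1,926.63 | $13,486.42
6 | $13,486.42 | $175.32 | $1,951.67 | $11,710.07
7 | $11,710.07 | $152.23 | $1,977.05 | $9,885.25
8 | $9,885.25 | $128.50 | $2,002.75 | $8,011.00
9 | $8,011.00 | $104.14 | $2,028.78 | $6,086.36
10 | $6,086.36 | $79.12 | $2,055.16 | $4,110.32
11 | $4,110.32 | $53.43 | $2,081.87 | $2,081.88
12 | $2,081.88 | $27.06 | $2,108.94 | $0.00
Total interest: $281.75 + $261.63 + $240.94 + $219.66 + $197.79 + $175.32 + $152.23 + $128.50 + $104.14 + $79.12 + $53.43 + $27.06 = $1,921.57

$1,921.57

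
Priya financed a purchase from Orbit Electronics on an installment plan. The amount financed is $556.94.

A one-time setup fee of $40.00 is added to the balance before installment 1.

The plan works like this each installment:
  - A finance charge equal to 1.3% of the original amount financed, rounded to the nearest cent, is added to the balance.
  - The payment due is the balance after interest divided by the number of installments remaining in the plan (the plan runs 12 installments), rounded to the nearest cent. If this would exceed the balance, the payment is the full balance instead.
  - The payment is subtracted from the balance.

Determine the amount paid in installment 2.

$51.01

Installment 1: $596.94 +$7.24 interest = $604.18; pay $50.35 → $553.83
Installment 2: $553.83 +$7.24 interest = $561.07; pay $51.01 → $510.06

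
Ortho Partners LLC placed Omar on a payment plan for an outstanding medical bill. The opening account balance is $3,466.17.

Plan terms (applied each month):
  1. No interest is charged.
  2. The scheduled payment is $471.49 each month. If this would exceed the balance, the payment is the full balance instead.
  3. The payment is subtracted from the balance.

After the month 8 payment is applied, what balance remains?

# | Opening | Payment | End bal
1 | $3,466.17 | $471.49 | $2,994.68
2 | $2,994.68 | $471.49 | $2,523.19
3 | $2,523.19 | $471.49 | $2,051.70
4 | $2,051.70 | $471.49 | $1,580.21
5 | $1,580.21 | $471.49 | $1,108.72
6 | $1,108.72 | $471.49 | $637.23
7 | $637.23 | $471.49 | $165.74
8 | $165.74 | $165.74 | $0.00

$0.00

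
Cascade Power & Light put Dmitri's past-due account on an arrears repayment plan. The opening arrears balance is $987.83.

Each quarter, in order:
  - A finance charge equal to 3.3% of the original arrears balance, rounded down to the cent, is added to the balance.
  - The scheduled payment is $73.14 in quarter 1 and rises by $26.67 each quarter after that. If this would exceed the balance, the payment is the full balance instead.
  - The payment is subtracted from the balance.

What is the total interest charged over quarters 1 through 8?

Quarter 1: $987.83 +$32.59 interest = $1,020.42; pay $73.14 → $947.28
Quarter 2: $947.28 +$32.59 interest = $979.87; pay $99.81 → $880.06
Quarter 3: $880.06 +$32.59 interest = $912.65; pay $126.48 → $786.17
Quarter 4: $786.17 +$32.59 interest = $818.76; pay $153.15 → $665.61
Quarter 5: $665.61 +$32.59 interest = $698.20; pay $179.82 → $518.38
Quarter 6: $518.38 +$32.59 interest = $550.97; pay $206.49 → $344.48
Quarter 7: $344.48 +$32.59 interest = $377.07; pay $233.16 → $143.91
Quarter 8: $143.91 +$32.59 interest = $176.50; pay $176.50 → $0.00
Total interest: $32.59 + $32.59 + $32.59 + $32.59 + $32.59 + $32.59 + $32.59 + $32.59 = $260.72

$260.72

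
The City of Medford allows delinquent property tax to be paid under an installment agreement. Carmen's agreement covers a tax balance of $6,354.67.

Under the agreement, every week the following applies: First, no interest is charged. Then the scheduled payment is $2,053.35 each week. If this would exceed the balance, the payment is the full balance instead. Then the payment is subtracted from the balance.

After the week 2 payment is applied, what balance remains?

$2,247.97

Week 1: opening $6,354.67; payment $2,053.35; balance $4,301.32
Week 2: opening $4,301.32; payment $2,053.35; balance $2,247.97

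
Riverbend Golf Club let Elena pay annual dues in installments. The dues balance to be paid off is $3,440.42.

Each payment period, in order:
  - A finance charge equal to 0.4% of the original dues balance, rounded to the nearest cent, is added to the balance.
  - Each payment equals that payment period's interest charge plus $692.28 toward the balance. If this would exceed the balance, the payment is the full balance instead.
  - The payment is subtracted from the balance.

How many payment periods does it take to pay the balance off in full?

Payment period 1: opening $3,440.42; interest $13.76 → $3,454.18; payment $706.04; balance $2,748.14
Payment period 2: opening $2,748.14; interest $13.76 → $2,761.90; payment $706.04; balance $2,055.86
Payment period 3: opening $2,055.86; interest $13.76 → $2,069.62; payment $706.04; balance $1,363.58
Payment period 4: opening $1,363.58; interest $13.76 → $1,377.34; payment $706.04; balance $671.30
Payment period 5: opening $671.30; interest $13.76 → $685.06; payment $685.06; balance $0.00
Balance reaches $0.00 in payment period 5.

5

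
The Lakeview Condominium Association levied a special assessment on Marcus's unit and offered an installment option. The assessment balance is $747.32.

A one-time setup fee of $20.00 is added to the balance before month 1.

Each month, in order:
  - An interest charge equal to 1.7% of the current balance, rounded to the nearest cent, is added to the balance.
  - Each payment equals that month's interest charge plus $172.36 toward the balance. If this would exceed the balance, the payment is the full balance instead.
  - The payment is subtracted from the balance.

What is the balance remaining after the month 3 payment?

$250.24

# | Opening | Interest | Payment | End bal
1 | $767.32 | $13.04 | $185.40 | $594.96
2 | $594.96 | $10.11 | $182.47 | $422.60
3 | $422.60 | $7.18 | $179.54 | $250.24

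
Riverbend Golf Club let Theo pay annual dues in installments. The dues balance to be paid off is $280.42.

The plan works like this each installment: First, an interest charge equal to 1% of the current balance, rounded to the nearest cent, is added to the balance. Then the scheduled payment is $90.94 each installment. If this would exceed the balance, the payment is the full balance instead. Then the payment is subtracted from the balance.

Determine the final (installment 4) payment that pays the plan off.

Installment 1: opening $280.42; interest $2.80 → $283.22; payment $90.94; balance $192.28
Installment 2: opening $192.28; interest $1.92 → $194.20; payment $90.94; balance $103.26
Installment 3: opening $103.26; interest $1.03 → $104.29; payment $90.94; balance $13.35
Installment 4: opening $13.35; interest $0.13 → $13.48; payment $13.48; balance $0.00

$13.48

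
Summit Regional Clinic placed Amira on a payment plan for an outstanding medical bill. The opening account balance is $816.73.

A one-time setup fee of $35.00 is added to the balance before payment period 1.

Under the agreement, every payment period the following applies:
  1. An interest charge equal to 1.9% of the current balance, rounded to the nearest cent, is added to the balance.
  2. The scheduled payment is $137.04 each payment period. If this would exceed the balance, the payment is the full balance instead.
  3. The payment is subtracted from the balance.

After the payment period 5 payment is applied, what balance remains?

Payment period 1: opening $851.73; interest $16.18 → $867.91; payment $137.04; balance $730.87
Payment period 2: opening $730.87; interest $13.89 → $744.76; payment $137.04; balance $607.72
Payment period 3: opening $607.72; interest $11.55 → $619.27; payment $137.04; balance $482.23
Payment period 4: opening $482.23; interest $9.16 → $491.39; payment $137.04; balance $354.35
Payment period 5: opening $354.35; interest $6.73 → $361.08; payment $137.04; balance $224.04

$224.04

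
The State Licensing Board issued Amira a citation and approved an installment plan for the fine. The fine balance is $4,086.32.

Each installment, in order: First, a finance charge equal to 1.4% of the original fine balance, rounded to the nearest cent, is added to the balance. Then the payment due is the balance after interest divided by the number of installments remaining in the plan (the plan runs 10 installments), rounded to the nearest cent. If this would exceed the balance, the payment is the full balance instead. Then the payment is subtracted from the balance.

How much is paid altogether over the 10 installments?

Installment 1: $4,086.32 +$57.21 interest = $4,143.53; pay $414.35 → $3,729.18
Installment 2: $3,729.18 +$57.21 interest = $3,786.39; pay $420.71 → $3,365.68
Installment 3: $3,365.68 +$57.21 interest = $3,422.89; pay $427.86 → $2,995.03
Installment 4: $2,995.03 +$57.21 interest = $3,052.24; pay $436.03 → $2,616.21
Installment 5: $2,616.21 +$57.21 interest = $2,673.42; pay $445.57 → $2,227.85
Installment 6: $2,227.85 +$57.21 interest = $2,285.06; pay $457.01 → $1,828.05
Installment 7: $1,828.05 +$57.21 interest = $1,885.26; pay $471.32 → $1,413.94
Installment 8: $1,413.94 +$57.21 interest = $1,471.15; pay $490.38 → $980.77
Installment 9: $980.77 +$57.21 interest = $1,037.98; pay $518.99 → $518.99
Installment 10: $518.99 +$57.21 interest = $576.20; pay $576.20 → $0.00
Total paid: $4,658.42

$4,658.42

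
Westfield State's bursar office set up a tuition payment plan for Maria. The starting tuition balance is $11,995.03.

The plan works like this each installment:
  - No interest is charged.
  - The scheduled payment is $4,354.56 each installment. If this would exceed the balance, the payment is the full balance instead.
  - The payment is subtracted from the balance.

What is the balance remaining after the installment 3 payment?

$0.00

Installment 1: opening $11,995.03; payment $4,354.56; balance $7,640.47
Installment 2: opening $7,640.47; payment $4,354.56; balance $3,285.91
Installment 3: opening $3,285.91; payment $3,285.91; balance $0.00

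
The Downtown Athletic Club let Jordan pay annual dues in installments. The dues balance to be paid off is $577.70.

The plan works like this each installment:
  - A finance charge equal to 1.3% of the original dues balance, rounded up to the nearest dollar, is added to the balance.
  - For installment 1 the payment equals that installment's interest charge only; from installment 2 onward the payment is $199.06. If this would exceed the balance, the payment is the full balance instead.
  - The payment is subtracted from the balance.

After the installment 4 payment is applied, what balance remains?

Installment 1: $577.70 +$8.00 interest = $585.70; pay $8.00 → $577.70
Installment 2: $577.70 +$8.00 interest = $585.70; pay $199.06 → $386.64
Installment 3: $386.64 +$8.00 interest = $394.64; pay $199.06 → $195.58
Installment 4: $195.58 +$8.00 interest = $203.58; pay $199.06 → $4.52

$4.52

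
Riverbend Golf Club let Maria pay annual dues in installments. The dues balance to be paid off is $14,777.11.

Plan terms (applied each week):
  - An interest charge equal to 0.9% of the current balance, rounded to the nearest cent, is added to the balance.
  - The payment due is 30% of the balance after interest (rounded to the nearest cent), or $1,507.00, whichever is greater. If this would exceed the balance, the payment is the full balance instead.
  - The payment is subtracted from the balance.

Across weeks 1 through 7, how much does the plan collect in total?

$15,176.62

Week 1: opening $14,777.11; interest $132.99 → $14,910.10; payment $4,473.03; balance $10,437.07
Week 2: opening $10,437.07; interest $93.93 → $10,531.00; payment $3,159.30; balance $7,371.70
Week 3: opening $7,371.70; interest $66.35 → $7,438.05; payment $2,231.42; balance $5,206.63
Week 4: opening $5,206.63; interest $46.86 → $5,253.49; payment $1,576.05; balance $3,677.44
Week 5: opening $3,677.44; interest $33.10 → $3,710.54; payment $1,507.00; balance $2,203.54
Week 6: opening $2,203.54; interest $19.83 → $2,223.37; payment $1,507.00; balance $716.37
Week 7: opening $716.37; interest $6.45 → $722.82; payment $722.82; balance $0.00
Total paid: $15,176.62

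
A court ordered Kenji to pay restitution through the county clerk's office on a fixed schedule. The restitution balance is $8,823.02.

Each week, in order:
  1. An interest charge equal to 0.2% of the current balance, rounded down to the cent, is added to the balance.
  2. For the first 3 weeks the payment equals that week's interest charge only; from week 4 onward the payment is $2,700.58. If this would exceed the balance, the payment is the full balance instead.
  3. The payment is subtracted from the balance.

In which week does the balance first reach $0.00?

# | Opening | Interest | Payment | End bal
1 | $8,823.02 | $17.64 | $17.64 | $8,823.02
2 | $8,823.02 | $17.64 | $17.64 | $8,823.02
3 | $8,823.02 | $17.64 | $17.64 | $8,823.02
4 | $8,823.02 | $17.64 | $2,700.58 | $6,140.08
5 | $6,140.08 | $12.28 | $2,700.58 | $3,451.78
6 | $3,451.78 | $6.90 | $2,700.58 | $758.10
7 | $758.10 | $1.51 | $759.61 | $0.00
Balance reaches $0.00 in week 7.

7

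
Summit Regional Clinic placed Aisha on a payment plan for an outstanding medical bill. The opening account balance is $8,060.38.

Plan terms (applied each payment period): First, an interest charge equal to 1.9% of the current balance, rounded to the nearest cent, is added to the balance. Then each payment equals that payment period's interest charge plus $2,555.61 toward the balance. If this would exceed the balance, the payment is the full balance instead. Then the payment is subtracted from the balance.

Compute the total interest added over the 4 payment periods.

$321.25

Payment period 1: opening $8,060.38; interest $153.15 → $8,213.53; payment $2,708.76; balance $5,504.77
Payment period 2: opening $5,504.77; interest $104.59 → $5,609.36; payment $2,660.20; balance $2,949.16
Payment period 3: opening $2,949.16; interest $56.03 → $3,005.19; payment $2,611.64; balance $393.55
Payment period 4: opening $393.55; interest $7.48 → $401.03; payment $401.03; balance $0.00
Total interest: $153.15 + $104.59 + $56.03 + $7.48 = $321.25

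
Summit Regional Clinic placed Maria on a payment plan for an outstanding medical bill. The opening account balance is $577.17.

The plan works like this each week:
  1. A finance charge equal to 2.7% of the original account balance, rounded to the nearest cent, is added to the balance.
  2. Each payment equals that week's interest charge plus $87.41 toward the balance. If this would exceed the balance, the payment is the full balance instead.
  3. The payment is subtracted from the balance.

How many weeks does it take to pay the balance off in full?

Week 1: $577.17 +$15.58 interest = $592.75; pay $102.99 → $489.76
Week 2: $489.76 +$15.58 interest = $505.34; pay $102.99 → $402.35
Week 3: $402.35 +$15.58 interest = $417.93; pay $102.99 → $314.94
Week 4: $314.94 +$15.58 interest = $330.52; pay $102.99 → $227.53
Week 5: $227.53 +$15.58 interest = $243.11; pay $102.99 → $140.12
Week 6: $140.12 +$15.58 interest = $155.70; pay $102.99 → $52.71
Week 7: $52.71 +$15.58 interest = $68.29; pay $68.29 → $0.00
Balance reaches $0.00 in week 7.

7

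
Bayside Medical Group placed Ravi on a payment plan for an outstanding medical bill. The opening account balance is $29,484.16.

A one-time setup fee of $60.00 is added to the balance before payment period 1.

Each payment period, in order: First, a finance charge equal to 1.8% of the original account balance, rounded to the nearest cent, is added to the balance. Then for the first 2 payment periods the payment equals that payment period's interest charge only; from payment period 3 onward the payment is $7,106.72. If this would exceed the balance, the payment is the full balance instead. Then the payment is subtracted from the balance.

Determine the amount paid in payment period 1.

$530.71

# | Opening | Interest | Payment | End bal
1 | $29,544.16 | $530.71 | $530.71 | $29,544.16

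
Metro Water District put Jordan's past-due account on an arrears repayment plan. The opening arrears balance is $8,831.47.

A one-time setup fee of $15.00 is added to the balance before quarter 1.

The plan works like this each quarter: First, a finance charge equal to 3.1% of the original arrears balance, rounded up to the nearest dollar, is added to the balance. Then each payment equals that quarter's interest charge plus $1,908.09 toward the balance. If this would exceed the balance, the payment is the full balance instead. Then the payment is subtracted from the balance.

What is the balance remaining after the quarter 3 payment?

$3,122.20

# | Opening | Interest | Payment | End bal
1 | $8,846.47 | $274.00 | $2,182.09 | $6,938.38
2 | $6,938.38 | $274.00 | $2,182.09 | $5,030.29
3 | $5,030.29 | $274.00 | $2,182.09 | $3,122.20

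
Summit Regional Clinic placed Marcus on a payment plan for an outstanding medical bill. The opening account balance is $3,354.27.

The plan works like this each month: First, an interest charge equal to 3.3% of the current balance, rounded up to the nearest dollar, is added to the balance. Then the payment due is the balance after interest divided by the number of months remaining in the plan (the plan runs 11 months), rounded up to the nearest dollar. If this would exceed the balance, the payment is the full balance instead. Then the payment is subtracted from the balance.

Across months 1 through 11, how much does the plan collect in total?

$4,101.27

Month 1: opening $3,354.27; interest $111.00 → $3,465.27; payment $316.00; balance $3,149.27
Month 2: opening $3,149.27; interest $104.00 → $3,253.27; payment $326.00; balance $2,927.27
Month 3: opening $2,927.27; interest $97.00 → $3,024.27; payment $337.00; balance $2,687.27
Month 4: opening $2,687.27; interest $89.00 → $2,776.27; payment $348.00; balance $2,428.27
Month 5: opening $2,428.27; interest $81.00 → $2,509.27; payment $359.00; balance $2,150.27
Month 6: opening $2,150.27; interest $71.00 → $2,221.27; payment $371.00; balance $1,850.27
Month 7: opening $1,850.27; interest $62.00 → $1,912.27; payment $383.00; balance $1,529.27
Month 8: opening $1,529.27; interest $51.00 → $1,580.27; payment $396.00; balance $1,184.27
Month 9: opening $1,184.27; interest $40.00 → $1,224.27; payment $409.00; balance $815.27
Month 10: opening $815.27; interest $27.00 → $842.27; payment $422.00; balance $420.27
Month 11: opening $420.27; interest $14.00 → $434.27; payment $434.27; balance $0.00
Total paid: $4,101.27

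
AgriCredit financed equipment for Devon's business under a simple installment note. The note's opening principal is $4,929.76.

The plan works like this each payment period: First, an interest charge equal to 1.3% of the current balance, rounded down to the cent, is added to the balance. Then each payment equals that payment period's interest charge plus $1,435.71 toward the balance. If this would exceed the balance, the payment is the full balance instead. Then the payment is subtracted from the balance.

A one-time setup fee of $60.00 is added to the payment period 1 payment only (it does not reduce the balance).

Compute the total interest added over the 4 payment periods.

Payment period 1: $4,929.76 +$64.08 interest = $4,993.84; pay $1,499.79 (+ $60.00 fee) → $3,494.05
Payment period 2: $3,494.05 +$45.42 interest = $3,539.47; pay $1,481.13 → $2,058.34
Payment period 3: $2,058.34 +$26.75 interest = $2,085.09; pay $1,462.46 → $622.63
Payment period 4: $622.63 +$8.09 interest = $630.72; pay $630.72 → $0.00
Total interest: $64.08 + $45.42 + $26.75 + $8.09 = $144.34

$144.34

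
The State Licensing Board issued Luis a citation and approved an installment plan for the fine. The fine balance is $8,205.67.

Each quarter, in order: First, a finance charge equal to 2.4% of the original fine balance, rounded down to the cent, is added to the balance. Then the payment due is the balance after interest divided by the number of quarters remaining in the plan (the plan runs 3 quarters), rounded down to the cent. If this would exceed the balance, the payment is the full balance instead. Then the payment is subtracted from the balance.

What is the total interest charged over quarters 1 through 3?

Quarter 1: opening $8,205.67; interest $196.93 → $8,402.60; payment $2,800.86; balance $5,601.74
Quarter 2: opening $5,601.74; interest $196.93 → $5,798.67; payment $2,899.33; balance $2,899.34
Quarter 3: opening $2,899.34; interest $196.93 → $3,096.27; payment $3,096.27; balance $0.00
Total interest: $196.93 + $196.93 + $196.93 = $590.79

$590.79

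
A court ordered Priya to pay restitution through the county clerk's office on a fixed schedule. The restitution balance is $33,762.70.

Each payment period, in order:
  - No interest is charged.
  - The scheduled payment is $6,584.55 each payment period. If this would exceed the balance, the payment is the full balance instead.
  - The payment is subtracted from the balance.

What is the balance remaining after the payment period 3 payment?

$14,009.05

# | Opening | Payment | End bal
1 | $33,762.70 | $6,584.55 | $27,178.15
2 | $27,178.15 | $6,584.55 | $20,593.60
3 | $20,593.60 | $6,584.55 | $14,009.05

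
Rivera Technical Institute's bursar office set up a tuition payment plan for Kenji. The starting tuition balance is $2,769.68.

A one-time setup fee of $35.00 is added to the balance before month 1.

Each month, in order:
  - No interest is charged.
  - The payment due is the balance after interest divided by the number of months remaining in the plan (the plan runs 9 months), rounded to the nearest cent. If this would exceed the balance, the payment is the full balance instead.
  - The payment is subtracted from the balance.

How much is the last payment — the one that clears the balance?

$311.63

Month 1: opening $2,804.68; payment $311.63; balance $2,493.05
Month 2: opening $2,493.05; payment $311.63; balance $2,181.42
Month 3: opening $2,181.42; payment $311.63; balance $1,869.79
Month 4: opening $1,869.79; payment $311.63; balance $1,558.16
Month 5: opening $1,558.16; payment $311.63; balance $1,246.53
Month 6: opening $1,246.53; payment $311.63; balance $934.90
Month 7: opening $934.90; payment $311.63; balance $623.27
Month 8: opening $623.27; payment $311.64; balance $311.63
Month 9: opening $311.63; payment $311.63; balance $0.00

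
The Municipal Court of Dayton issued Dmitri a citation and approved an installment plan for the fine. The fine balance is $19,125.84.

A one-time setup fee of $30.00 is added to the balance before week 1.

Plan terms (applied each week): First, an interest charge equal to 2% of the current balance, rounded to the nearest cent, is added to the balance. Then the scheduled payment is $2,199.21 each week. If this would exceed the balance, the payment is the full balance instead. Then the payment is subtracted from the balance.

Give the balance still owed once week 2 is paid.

Week 1: $19,155.84 +$383.12 interest = $19,538.96; pay $2,199.21 → $17,339.75
Week 2: $17,339.75 +$346.80 interest = $17,686.55; pay $2,199.21 → $15,487.34

$15,487.34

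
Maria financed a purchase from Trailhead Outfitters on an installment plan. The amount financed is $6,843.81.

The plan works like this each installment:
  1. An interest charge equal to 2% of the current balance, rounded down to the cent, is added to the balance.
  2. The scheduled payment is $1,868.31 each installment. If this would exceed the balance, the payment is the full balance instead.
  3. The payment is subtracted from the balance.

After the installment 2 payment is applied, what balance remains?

$3,346.30

Installment 1: opening $6,843.81; interest $136.87 → $6,980.68; payment $1,868.31; balance $5,112.37
Installment 2: opening $5,112.37; interest $102.24 → $5,214.61; payment $1,868.31; balance $3,346.30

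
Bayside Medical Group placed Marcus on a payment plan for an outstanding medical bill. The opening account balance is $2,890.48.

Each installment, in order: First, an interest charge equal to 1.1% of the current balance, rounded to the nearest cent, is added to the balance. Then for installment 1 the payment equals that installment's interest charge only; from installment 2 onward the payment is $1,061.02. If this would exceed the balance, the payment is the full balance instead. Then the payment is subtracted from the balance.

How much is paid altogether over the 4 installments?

Installment 1: opening $2,890.48; interest $31.80 → $2,922.28; payment $31.80; balance $2,890.48
Installment 2: opening $2,890.48; interest $31.80 → $2,922.28; payment $1,061.02; balance $1,861.26
Installment 3: opening $1,861.26; interest $20.47 → $1,881.73; payment $1,061.02; balance $820.71
Installment 4: opening $820.71; interest $9.03 → $829.74; payment $829.74; balance $0.00
Total paid: $2,983.58

$2,983.58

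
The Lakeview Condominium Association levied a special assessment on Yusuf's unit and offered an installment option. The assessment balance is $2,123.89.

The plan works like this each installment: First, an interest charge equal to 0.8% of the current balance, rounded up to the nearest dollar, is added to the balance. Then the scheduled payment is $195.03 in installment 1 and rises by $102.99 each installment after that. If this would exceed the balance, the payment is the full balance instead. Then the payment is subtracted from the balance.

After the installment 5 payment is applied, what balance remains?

$183.84

Installment 1: $2,123.89 +$17.00 interest = $2,140.89; pay $195.03 → $1,945.86
Installment 2: $1,945.86 +$16.00 interest = $1,961.86; pay $298.02 → $1,663.84
Installment 3: $1,663.84 +$14.00 interest = $1,677.84; pay $401.01 → $1,276.83
Installment 4: $1,276.83 +$11.00 interest = $1,287.83; pay $504.00 → $783.83
Installment 5: $783.83 +$7.00 interest = $790.83; pay $606.99 → $183.84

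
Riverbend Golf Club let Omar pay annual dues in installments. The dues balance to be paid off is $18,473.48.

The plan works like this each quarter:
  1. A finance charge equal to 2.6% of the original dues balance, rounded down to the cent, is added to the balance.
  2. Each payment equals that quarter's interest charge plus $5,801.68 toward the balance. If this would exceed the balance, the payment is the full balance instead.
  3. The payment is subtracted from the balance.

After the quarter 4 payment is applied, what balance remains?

Quarter 1: opening $18,473.48; interest $480.31 → $18,953.79; payment $6,281.99; balance $12,671.80
Quarter 2: opening $12,671.80; interest $480.31 → $13,152.11; payment $6,281.99; balance $6,870.12
Quarter 3: opening $6,870.12; interest $480.31 → $7,350.43; payment $6,281.99; balance $1,068.44
Quarter 4: opening $1,068.44; interest $480.31 → $1,548.75; payment $1,548.75; balance $0.00

$0.00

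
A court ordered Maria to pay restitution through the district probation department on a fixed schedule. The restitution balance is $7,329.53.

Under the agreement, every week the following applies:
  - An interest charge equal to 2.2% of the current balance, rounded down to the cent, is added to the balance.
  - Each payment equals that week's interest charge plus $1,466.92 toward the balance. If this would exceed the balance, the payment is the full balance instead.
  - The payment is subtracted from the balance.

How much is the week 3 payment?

Week 1: opening $7,329.53; interest $161.24 → $7,490.77; payment $1,628.16; balance $5,862.61
Week 2: opening $5,862.61; interest $128.97 → $5,991.58; payment $1,595.89; balance $4,395.69
Week 3: opening $4,395.69; interest $96.70 → $4,492.39; payment $1,563.62; balance $2,928.77

$1,563.62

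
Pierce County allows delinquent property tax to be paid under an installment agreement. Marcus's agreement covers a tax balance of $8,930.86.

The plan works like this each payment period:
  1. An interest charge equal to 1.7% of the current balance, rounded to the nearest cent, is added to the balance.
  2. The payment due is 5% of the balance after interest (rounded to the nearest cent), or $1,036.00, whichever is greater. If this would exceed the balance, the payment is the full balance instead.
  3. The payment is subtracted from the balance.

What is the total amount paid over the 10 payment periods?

# | Opening | Interest | Payment | End bal
1 | $8,930.86 | $151.82 | $1,036.00 | $8,046.68
2 | $8,046.68 | $136.79 | $1,036.00 | $7,147.47
3 | $7,147.47 | $121.51 | $1,036.00 | $6,232.98
4 | $6,232.98 | $105.96 | $1,036.00 | $5,302.94
5 | $5,302.94 | $90.15 | $1,036.00 | $4,357.09
6 | $4,357.09 | $74.07 | $1,036.00 | $3,395.16
7 | $3,395.16 | $57.72 | $1,036.00 | $2,416.88
8 | $2,416.88 | $41.09 | $1,036.00 | $1,421.97
9 | $1,421.97 | $24.17 | $1,036.00 | $410.14
10 | $410.14 | $6.97 | $417.11 | $0.00
Total paid: $9,741.11

$9,741.11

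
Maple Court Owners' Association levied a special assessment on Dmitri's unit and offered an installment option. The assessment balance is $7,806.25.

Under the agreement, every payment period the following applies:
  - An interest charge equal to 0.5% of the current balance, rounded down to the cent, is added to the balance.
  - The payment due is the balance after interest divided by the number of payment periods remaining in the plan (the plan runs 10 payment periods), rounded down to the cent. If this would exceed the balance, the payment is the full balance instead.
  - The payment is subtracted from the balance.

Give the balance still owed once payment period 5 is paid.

$4,001.69

Payment period 1: opening $7,806.25; interest $39.03 → $7,845.28; payment $784.52; balance $7,060.76
Payment period 2: opening $7,060.76; interest $35.30 → $7,096.06; payment $788.45; balance $6,307.61
Payment period 3: opening $6,307.61; interest $31.53 → $6,339.14; payment $792.39; balance $5,546.75
Payment period 4: opening $5,546.75; interest $27.73 → $5,574.48; payment $796.35; balance $4,778.13
Payment period 5: opening $4,778.13; interest $23.89 → $4,802.02; payment $800.33; balance $4,001.69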